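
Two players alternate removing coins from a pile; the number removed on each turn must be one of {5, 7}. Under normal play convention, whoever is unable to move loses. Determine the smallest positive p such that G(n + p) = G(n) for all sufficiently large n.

12

n :  0  1  2  3  4  5  6  7  8  9 10 11 12 13 14 15 16 17 18 19 20 21 22 23 24 25
G :  0  0  0  0  0  1  1  1  1  1  2  2  0  0  0  0  0  1  1  1  1  1  2  2  0  0
G(n+12) = G(n) holds for n = 0,…,6 (a full window of length max(S) = 7), so the sequence is purely periodic with period 12.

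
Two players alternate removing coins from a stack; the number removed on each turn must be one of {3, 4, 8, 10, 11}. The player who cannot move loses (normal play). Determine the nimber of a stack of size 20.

2

n :  0  1  2  3  4  5  6  7  8  9 10 11 12 13 14 15 16 17 18 19 20
G :  0  0  0  1  1  1  2  0  2  3  1  3  4  2  0  2  0  1  3  1  2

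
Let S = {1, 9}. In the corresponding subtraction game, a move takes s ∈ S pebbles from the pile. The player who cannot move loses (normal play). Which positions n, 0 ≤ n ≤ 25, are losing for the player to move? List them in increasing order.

n :  0  1  2  3  4  5  6  7  8  9 10 11 12 13 14 15 16 17 18 19 20 21 22 23 24 25
G :  0  1  0  1  0  1  0  1  0  1  0  1  0  1  0  1  0  1  0  1  0  1  0  1  0  1
P-positions are exactly the n with G(n) = 0.

0, 2, 4, 6, 8, 10, 12, 14, 16, 18, 20, 22, 24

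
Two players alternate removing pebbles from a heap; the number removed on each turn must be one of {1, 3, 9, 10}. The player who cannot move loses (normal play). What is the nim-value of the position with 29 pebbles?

G(0) = 0
G(1) = mex{0} = 1
G(2) = mex{1} = 0
G(3) = mex{0,0} = 1
G(4) = mex{1,1} = 0
G(5) = mex{0,0} = 1
G(6) = mex{1,1} = 0
G(7) = mex{0,0} = 1
G(8) = mex{1,1} = 0
G(9) = mex{0,0,0} = 1
G(10) = mex{1,1,1,0} = 2
G(11) = mex{2,0,0,1} = 3
G(12) = mex{3,1,1,0} = 2
G(13) = mex{2,2,0,1} = 3
G(14) = mex{3,3,1,0} = 2
G(15) = mex{2,2,0,1} = 3
G(16) = mex{3,3,1,0} = 2
G(17) = mex{2,2,0,1} = 3
G(18) = mex{3,3,1,0} = 2
G(19) = mex{2,2,2,1} = 0
G(20) = mex{0,3,3,2} = 1
G(21) = mex{1,2,2,3} = 0
G(22) = mex{0,0,3,2} = 1
G(23) = mex{1,1,2,3} = 0
G(24) = mex{0,0,3,2} = 1
G(25) = mex{1,1,2,3} = 0
G(26) = mex{0,0,3,2} = 1
G(27) = mex{1,1,2,3} = 0
G(28) = mex{0,0,0,2} = 1
G(29) = mex{1,1,1,0} = 2

2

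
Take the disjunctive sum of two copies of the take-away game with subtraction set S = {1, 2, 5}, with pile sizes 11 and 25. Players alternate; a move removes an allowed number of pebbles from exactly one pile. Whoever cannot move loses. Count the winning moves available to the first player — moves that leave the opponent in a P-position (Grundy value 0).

All piles use S = {1, 2, 5}:
G(0) = 0
G(1) = mex{0} = 1
G(2) = mex{1,0} = 2
G(3) = mex{2,1} = 0
G(4) = mex{0,2} = 1
G(5) = mex{1,0,0} = 2
G(6) = mex{2,1,1} = 0
G(7) = mex{0,2,2} = 1
G(8) = mex{1,0,0} = 2
G(9) = mex{2,1,1} = 0
G(10) = mex{0,2,2} = 1
G(11) = mex{1,0,0} = 2
G(12) = mex{2,1,1} = 0
G(13) = mex{0,2,2} = 1
G(14) = mex{1,0,0} = 2
G(15) = mex{2,1,1} = 0
G(16) = mex{0,2,2} = 1
G(17) = mex{1,0,0} = 2
G(18) = mex{2,1,1} = 0
G(19) = mex{0,2,2} = 1
G(20) = mex{1,0,0} = 2
G(21) = mex{2,1,1} = 0
G(22) = mex{0,2,2} = 1
G(23) = mex{1,0,0} = 2
G(24) = mex{2,1,1} = 0
G(25) = mex{0,2,2} = 1
Pile A: G(11) = 2.
Pile B: G(25) = 1.
Combined Grundy value = 2 ⊕ 1 = 3.
A winning move leaves total XOR = 0, i.e. changes one component's Grundy value g to g ⊕ X where X is the current total.
Pile A: need g' = 2⊕3 = 1. Options: 11−1→G=1, 11−2→G=0, 11−5→G=0. Hits: 1.
Pile B: need g' = 1⊕3 = 2. Options: 25−1→G=0, 25−2→G=2, 25−5→G=2. Hits: 2.

3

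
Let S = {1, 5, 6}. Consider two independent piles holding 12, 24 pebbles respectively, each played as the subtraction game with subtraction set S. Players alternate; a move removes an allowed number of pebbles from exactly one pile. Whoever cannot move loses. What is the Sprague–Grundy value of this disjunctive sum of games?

1

All piles use S = {1, 5, 6}:
n :  0  1  2  3  4  5  6  7  8  9 10 11 12 13 14 15 16 17 18 19 20 21 22 23 24
G :  0  1  0  1  0  1  2  3  2  3  2  0  1  0  1  0  1  2  3  2  3  2  0  1  0
Pile A: G(12) = 1.
Pile B: G(24) = 0.
Combined Grundy value = 1 ⊕ 0 = 1.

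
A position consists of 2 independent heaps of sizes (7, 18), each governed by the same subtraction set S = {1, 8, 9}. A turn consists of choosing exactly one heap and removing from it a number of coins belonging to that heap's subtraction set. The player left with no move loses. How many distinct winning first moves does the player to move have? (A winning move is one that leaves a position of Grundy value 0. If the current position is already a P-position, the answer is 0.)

2

All heaps use S = {1, 8, 9}:
G(0) = 0
G(1) = mex{0} = 1
G(2) = mex{1} = 0
G(3) = mex{0} = 1
G(4) = mex{1} = 0
G(5) = mex{0} = 1
G(6) = mex{1} = 0
G(7) = mex{0} = 1
G(8) = mex{1,0} = 2
G(9) = mex{2,1,0} = 3
G(10) = mex{3,0,1} = 2
G(11) = mex{2,1,0} = 3
G(12) = mex{3,0,1} = 2
G(13) = mex{2,1,0} = 3
G(14) = mex{3,0,1} = 2
G(15) = mex{2,1,0} = 3
G(16) = mex{3,2,1} = 0
G(17) = mex{0,3,2} = 1
G(18) = mex{1,2,3} = 0
Heap A: G(7) = 1.
Heap B: G(18) = 0.
Combined Grundy value = 1 ⊕ 0 = 1.
A winning move leaves total XOR = 0, i.e. changes one component's Grundy value g to g ⊕ X where X is the current total.
Heap A: need g' = 1⊕1 = 0. Options: 7−1→G=0. Hits: 1.
Heap B: need g' = 0⊕1 = 1. Options: 18−1→G=1, 18−8→G=2, 18−9→G=3. Hits: 1.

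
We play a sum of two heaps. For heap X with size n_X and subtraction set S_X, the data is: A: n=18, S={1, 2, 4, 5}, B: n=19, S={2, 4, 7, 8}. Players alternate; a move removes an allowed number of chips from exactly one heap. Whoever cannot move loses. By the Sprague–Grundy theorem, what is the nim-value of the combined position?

1

Heap A, S = {1, 2, 4, 5}:
n :  0  1  2  3  4  5  6  7  8  9 10 11 12 13 14 15 16 17 18
G :  0  1  2  0  1  2  0  1  2  0  1  2  0  1  2  0  1  2  0
G_A(18) = 0.
Heap B, S = {2, 4, 7, 8}:
n :  0  1  2  3  4  5  6  7  8  9 10 11 12 13 14 15 16 17 18 19
G :  0  0  1  1  2  2  0  3  1  4  2  0  0  1  1  2  2  0  3  1
G_B(19) = 1.
Combined Grundy value = 0 ⊕ 1 = 1.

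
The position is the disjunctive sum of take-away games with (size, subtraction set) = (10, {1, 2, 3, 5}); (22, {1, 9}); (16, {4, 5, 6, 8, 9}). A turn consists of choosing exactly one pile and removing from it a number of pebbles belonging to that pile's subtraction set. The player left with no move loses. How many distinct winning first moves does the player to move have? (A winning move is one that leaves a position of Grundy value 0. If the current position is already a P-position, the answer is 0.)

Pile A, S = {1, 2, 3, 5}:
G(0) = 0
G(1) = mex{0} = 1
G(2) = mex{1,0} = 2
G(3) = mex{2,1,0} = 3
G(4) = mex{3,2,1} = 0
G(5) = mex{0,3,2,0} = 1
G(6) = mex{1,0,3,1} = 2
G(7) = mex{2,1,0,2} = 3
G(8) = mex{3,2,1,3} = 0
G(9) = mex{0,3,2,0} = 1
G(10) = mex{1,0,3,1} = 2
G_A(10) = 2.
Pile B, S = {1, 9}:
G(0) = 0
G(1) = mex{0} = 1
G(2) = mex{1} = 0
G(3) = mex{0} = 1
G(4) = mex{1} = 0
G(5) = mex{0} = 1
G(6) = mex{1} = 0
G(7) = mex{0} = 1
G(8) = mex{1} = 0
G(9) = mex{0,0} = 1
G(10) = mex{1,1} = 0
G(11) = mex{0,0} = 1
G(12) = mex{1,1} = 0
G(13) = mex{0,0} = 1
G(14) = mex{1,1} = 0
G(15) = mex{0,0} = 1
G(16) = mex{1,1} = 0
G(17) = mex{0,0} = 1
G(18) = mex{1,1} = 0
G(19) = mex{0,0} = 1
G(20) = mex{1,1} = 0
G(21) = mex{0,0} = 1
G(22) = mex{1,1} = 0
G_B(22) = 0.
Pile C, S = {4, 5, 6, 8, 9}:
n :  0  1  2  3  4  5  6  7  8  9 10 11 12 13 14 15 16
G :  0  0  0  0  1  1  1  1  2  2  2  2  3  0  0  0  0
G_C(16) = 0.
Combined Grundy value = 2 ⊕ 0 ⊕ 0 = 2.
A winning move leaves total XOR = 0, i.e. changes one component's Grundy value g to g ⊕ X where X is the current total.
Pile A: need g' = 2⊕2 = 0. Options: 10−1→G=1, 10−2→G=0, 10−3→G=3, 10−5→G=1. Hits: 1.
Pile B: need g' = 0⊕2 = 2. Options: 22−1→G=1, 22−9→G=1. Hits: 0.
Pile C: need g' = 0⊕2 = 2. Options: 16−4→G=3, 16−5→G=2, 16−6→G=2, 16−8→G=2, 16−9→G=1. Hits: 3.

4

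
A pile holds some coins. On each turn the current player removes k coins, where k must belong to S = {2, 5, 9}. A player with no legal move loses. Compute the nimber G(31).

G(0) = 0
G(1) = mex{} = 0
G(2) = mex{0} = 1
G(3) = mex{0} = 1
G(4) = mex{1} = 0
G(5) = mex{1,0} = 2
G(6) = mex{0,0} = 1
G(7) = mex{2,1} = 0
G(8) = mex{1,1} = 0
G(9) = mex{0,0,0} = 1
G(10) = mex{0,2,0} = 1
G(11) = mex{1,1,1} = 0
G(12) = mex{1,0,1} = 2
G(13) = mex{0,0,0} = 1
G(14) = mex{2,1,2} = 0
G(15) = mex{1,1,1} = 0
G(16) = mex{0,0,0} = 1
G(17) = mex{0,2,0} = 1
G(18) = mex{1,1,1} = 0
G(19) = mex{1,0,1} = 2
G(20) = mex{0,0,0} = 1
G(21) = mex{2,1,2} = 0
G(22) = mex{1,1,1} = 0
G(23) = mex{0,0,0} = 1
G(24) = mex{0,2,0} = 1
G(25) = mex{1,1,1} = 0
G(26) = mex{1,0,1} = 2
G(27) = mex{0,0,0} = 1
G(28) = mex{2,1,2} = 0
G(29) = mex{1,1,1} = 0
G(30) = mex{0,0,0} = 1
G(31) = mex{0,2,0} = 1

1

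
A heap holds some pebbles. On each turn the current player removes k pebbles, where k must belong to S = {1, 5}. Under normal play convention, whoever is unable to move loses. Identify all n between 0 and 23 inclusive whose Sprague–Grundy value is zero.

0, 2, 4, 6, 8, 10, 12, 14, 16, 18, 20, 22

G(0) = 0
G(1) = mex{0} = 1
G(2) = mex{1} = 0
G(3) = mex{0} = 1
G(4) = mex{1} = 0
G(5) = mex{0,0} = 1
G(6) = mex{1,1} = 0
G(7) = mex{0,0} = 1
G(8) = mex{1,1} = 0
G(9) = mex{0,0} = 1
G(10) = mex{1,1} = 0
G(11) = mex{0,0} = 1
G(12) = mex{1,1} = 0
G(13) = mex{0,0} = 1
G(14) = mex{1,1} = 0
G(15) = mex{0,0} = 1
G(16) = mex{1,1} = 0
G(17) = mex{0,0} = 1
G(18) = mex{1,1} = 0
G(19) = mex{0,0} = 1
G(20) = mex{1,1} = 0
G(21) = mex{0,0} = 1
G(22) = mex{1,1} = 0
G(23) = mex{0,0} = 1
P-positions are exactly the n with G(n) = 0.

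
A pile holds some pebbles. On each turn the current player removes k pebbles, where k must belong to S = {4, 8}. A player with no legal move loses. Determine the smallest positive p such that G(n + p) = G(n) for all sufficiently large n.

n :  0  1  2  3  4  5  6  7  8  9 10 11 12 13 14 15 16 17 18 19 20 21 22 23 24 25
G :  0  0  0  0  1  1  1  1  2  2  2  2  0  0  0  0  1  1  1  1  2  2  2  2  0  0
G(n+12) = G(n) holds for n = 0,…,7 (a full window of length max(S) = 8), so the sequence is purely periodic with period 12.

12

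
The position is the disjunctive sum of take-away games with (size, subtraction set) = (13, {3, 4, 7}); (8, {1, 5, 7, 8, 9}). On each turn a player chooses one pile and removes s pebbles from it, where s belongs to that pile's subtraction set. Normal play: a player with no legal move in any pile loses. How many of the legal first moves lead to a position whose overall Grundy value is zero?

4

Pile A, S = {3, 4, 7}:
G(0) = 0
G(1) = mex{} = 0
G(2) = mex{} = 0
G(3) = mex{0} = 1
G(4) = mex{0,0} = 1
G(5) = mex{0,0} = 1
G(6) = mex{1,0} = 2
G(7) = mex{1,1,0} = 2
G(8) = mex{1,1,0} = 2
G(9) = mex{2,1,0} = 3
G(10) = mex{2,2,1} = 0
G(11) = mex{2,2,1} = 0
G(12) = mex{3,2,1} = 0
G(13) = mex{0,3,2} = 1
G_A(13) = 1.
Pile B, S = {1, 5, 7, 8, 9}:
n : 0 1 2 3 4 5 6 7 8
G : 0 1 0 1 0 1 0 1 2
G_B(8) = 2.
Combined Grundy value = 1 ⊕ 2 = 3.
A winning move leaves total XOR = 0, i.e. changes one component's Grundy value g to g ⊕ X where X is the current total.
Pile A: need g' = 1⊕3 = 2. Options: 13−3→G=0, 13−4→G=3, 13−7→G=2. Hits: 1.
Pile B: need g' = 2⊕3 = 1. Options: 8−1→G=1, 8−5→G=1, 8−7→G=1, 8−8→G=0. Hits: 3.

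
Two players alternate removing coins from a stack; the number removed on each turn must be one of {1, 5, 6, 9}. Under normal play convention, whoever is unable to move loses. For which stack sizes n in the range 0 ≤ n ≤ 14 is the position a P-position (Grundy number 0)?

G(0) = 0
G(1) = mex{0} = 1
G(2) = mex{1} = 0
G(3) = mex{0} = 1
G(4) = mex{1} = 0
G(5) = mex{0,0} = 1
G(6) = mex{1,1,0} = 2
G(7) = mex{2,0,1} = 3
G(8) = mex{3,1,0} = 2
G(9) = mex{2,0,1,0} = 3
G(10) = mex{3,1,0,1} = 2
G(11) = mex{2,2,1,0} = 3
G(12) = mex{3,3,2,1} = 0
G(13) = mex{0,2,3,0} = 1
G(14) = mex{1,3,2,1} = 0
P-positions are exactly the n with G(n) = 0.

0, 2, 4, 12, 14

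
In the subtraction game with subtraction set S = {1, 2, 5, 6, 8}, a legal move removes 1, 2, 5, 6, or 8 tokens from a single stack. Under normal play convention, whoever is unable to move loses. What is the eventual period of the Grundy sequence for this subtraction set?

G(0) = 0
G(1) = mex{0} = 1
G(2) = mex{1,0} = 2
G(3) = mex{2,1} = 0
G(4) = mex{0,2} = 1
G(5) = mex{1,0,0} = 2
G(6) = mex{2,1,1,0} = 3
G(7) = mex{3,2,2,1} = 0
G(8) = mex{0,3,0,2,0} = 1
G(9) = mex{1,0,1,0,1} = 2
G(10) = mex{2,1,2,1,2} = 0
G(11) = mex{0,2,3,2,0} = 1
G(12) = mex{1,0,0,3,1} = 2
G(13) = mex{2,1,1,0,2} = 3
G(14) = mex{3,2,2,1,3} = 0
G(15) = mex{0,3,0,2,0} = 1
G(16) = mex{1,0,1,0,1} = 2
G(n+7) = G(n) holds for n = 0,…,7 (a full window of length max(S) = 8), so the sequence is purely periodic with period 7.

7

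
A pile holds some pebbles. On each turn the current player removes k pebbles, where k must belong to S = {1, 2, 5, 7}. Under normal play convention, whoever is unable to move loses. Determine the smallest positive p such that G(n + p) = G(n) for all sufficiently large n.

G(0) = 0
G(1) = mex{0} = 1
G(2) = mex{1,0} = 2
G(3) = mex{2,1} = 0
G(4) = mex{0,2} = 1
G(5) = mex{1,0,0} = 2
G(6) = mex{2,1,1} = 0
G(7) = mex{0,2,2,0} = 1
G(8) = mex{1,0,0,1} = 2
G(9) = mex{2,1,1,2} = 0
G(10) = mex{0,2,2,0} = 1
G(11) = mex{1,0,0,1} = 2
G(12) = mex{2,1,1,2} = 0
G(13) = mex{0,2,2,0} = 1
G(14) = mex{1,0,0,1} = 2
G(n+3) = G(n) holds for n = 0,…,6 (a full window of length max(S) = 7), so the sequence is purely periodic with period 3.

3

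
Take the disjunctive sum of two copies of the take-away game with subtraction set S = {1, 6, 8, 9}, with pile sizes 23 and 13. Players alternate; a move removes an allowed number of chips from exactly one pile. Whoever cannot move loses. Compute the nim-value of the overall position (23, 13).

All piles use S = {1, 6, 8, 9}:
G(0) = 0
G(1) = mex{0} = 1
G(2) = mex{1} = 0
G(3) = mex{0} = 1
G(4) = mex{1} = 0
G(5) = mex{0} = 1
G(6) = mex{1,0} = 2
G(7) = mex{2,1} = 0
G(8) = mex{0,0,0} = 1
G(9) = mex{1,1,1,0} = 2
G(10) = mex{2,0,0,1} = 3
G(11) = mex{3,1,1,0} = 2
G(12) = mex{2,2,0,1} = 3
G(13) = mex{3,0,1,0} = 2
G(14) = mex{2,1,2,1} = 0
G(15) = mex{0,2,0,2} = 1
G(16) = mex{1,3,1,0} = 2
G(17) = mex{2,2,2,1} = 0
G(18) = mex{0,3,3,2} = 1
G(19) = mex{1,2,2,3} = 0
G(20) = mex{0,0,3,2} = 1
G(21) = mex{1,1,2,3} = 0
G(22) = mex{0,2,0,2} = 1
G(23) = mex{1,0,1,0} = 2
Pile A: G(23) = 2.
Pile B: G(13) = 2.
Combined Grundy value = 2 ⊕ 2 = 0.

0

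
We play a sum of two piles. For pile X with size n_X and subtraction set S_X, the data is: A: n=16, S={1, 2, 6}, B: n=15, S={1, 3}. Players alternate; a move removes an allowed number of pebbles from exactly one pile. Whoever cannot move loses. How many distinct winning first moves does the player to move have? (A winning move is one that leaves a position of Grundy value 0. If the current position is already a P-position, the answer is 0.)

1

Pile A, S = {1, 2, 6}:
n :  0  1  2  3  4  5  6  7  8  9 10 11 12 13 14 15 16
G :  0  1  2  0  1  2  3  0  1  2  0  1  2  3  0  1  2
G_A(16) = 2.
Pile B, S = {1, 3}:
n :  0  1  2  3  4  5  6  7  8  9 10 11 12 13 14 15
G :  0  1  0  1  0  1  0  1  0  1  0  1  0  1  0  1
G_B(15) = 1.
Combined Grundy value = 2 ⊕ 1 = 3.
A winning move leaves total XOR = 0, i.e. changes one component's Grundy value g to g ⊕ X where X is the current total.
Pile A: need g' = 2⊕3 = 1. Options: 16−1→G=1, 16−2→G=0, 16−6→G=0. Hits: 1.
Pile B: need g' = 1⊕3 = 2. Options: 15−1→G=0, 15−3→G=0. Hits: 0.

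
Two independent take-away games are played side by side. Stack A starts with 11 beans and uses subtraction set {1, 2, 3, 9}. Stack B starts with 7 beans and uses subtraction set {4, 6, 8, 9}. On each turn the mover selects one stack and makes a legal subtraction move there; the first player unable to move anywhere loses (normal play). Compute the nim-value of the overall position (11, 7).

Stack A, S = {1, 2, 3, 9}:
n :  0  1  2  3  4  5  6  7  8  9 10 11
G :  0  1  2  3  0  1  2  3  0  1  2  3
G_A(11) = 3.
Stack B, S = {4, 6, 8, 9}:
n : 0 1 2 3 4 5 6 7
G : 0 0 0 0 1 1 1 1
G_B(7) = 1.
Combined Grundy value = 3 ⊕ 1 = 2.

2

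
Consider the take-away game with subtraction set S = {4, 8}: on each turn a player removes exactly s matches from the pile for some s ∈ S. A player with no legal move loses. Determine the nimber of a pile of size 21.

n :  0  1  2  3  4  5  6  7  8  9 10 11 12 13 14 15 16 17 18 19 20 21
G :  0  0  0  0  1  1  1  1  2  2  2  2  0  0  0  0  1  1  1  1  2  2

2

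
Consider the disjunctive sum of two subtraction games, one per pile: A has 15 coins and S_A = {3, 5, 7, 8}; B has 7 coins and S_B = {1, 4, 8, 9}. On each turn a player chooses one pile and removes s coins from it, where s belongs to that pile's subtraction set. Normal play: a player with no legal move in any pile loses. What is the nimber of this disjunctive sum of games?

Pile A, S = {3, 5, 7, 8}:
G(0) = 0
G(1) = mex{} = 0
G(2) = mex{} = 0
G(3) = mex{0} = 1
G(4) = mex{0} = 1
G(5) = mex{0,0} = 1
G(6) = mex{1,0} = 2
G(7) = mex{1,0,0} = 2
G(8) = mex{1,1,0,0} = 2
G(9) = mex{2,1,0,0} = 3
G(10) = mex{2,1,1,0} = 3
G(11) = mex{2,2,1,1} = 0
G(12) = mex{3,2,1,1} = 0
G(13) = mex{3,2,2,1} = 0
G(14) = mex{0,3,2,2} = 1
G(15) = mex{0,3,2,2} = 1
G_A(15) = 1.
Pile B, S = {1, 4, 8, 9}:
n : 0 1 2 3 4 5 6 7
G : 0 1 0 1 2 0 1 0
G_B(7) = 0.
Combined Grundy value = 1 ⊕ 0 = 1.

1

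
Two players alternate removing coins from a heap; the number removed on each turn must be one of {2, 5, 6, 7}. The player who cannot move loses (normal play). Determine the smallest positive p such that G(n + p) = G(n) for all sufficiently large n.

12

n :  0  1  2  3  4  5  6  7  8  9 10 11 12 13 14 15 16 17 18 19 20 21 22 23 24 25
G :  0  0  1  1  0  2  1  3  2  2  3  3  0  0  1  1  0  2  1  3  2  2  3  3  0  0
G(n+12) = G(n) holds for n = 0,…,6 (a full window of length max(S) = 7), so the sequence is purely periodic with period 12.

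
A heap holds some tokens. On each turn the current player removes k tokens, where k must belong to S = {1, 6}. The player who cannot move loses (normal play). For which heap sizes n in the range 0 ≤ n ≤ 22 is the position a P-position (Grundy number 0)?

n :  0  1  2  3  4  5  6  7  8  9 10 11 12 13 14 15 16 17 18 19 20 21 22
G :  0  1  0  1  0  1  2  0  1  0  1  0  1  2  0  1  0  1  0  1  2  0  1
P-positions are exactly the n with G(n) = 0.

0, 2, 4, 7, 9, 11, 14, 16, 18, 21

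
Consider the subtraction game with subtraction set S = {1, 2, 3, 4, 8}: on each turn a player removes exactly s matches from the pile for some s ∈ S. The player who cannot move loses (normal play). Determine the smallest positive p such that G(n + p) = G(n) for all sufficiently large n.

5

G(0) = 0
G(1) = mex{0} = 1
G(2) = mex{1,0} = 2
G(3) = mex{2,1,0} = 3
G(4) = mex{3,2,1,0} = 4
G(5) = mex{4,3,2,1} = 0
G(6) = mex{0,4,3,2} = 1
G(7) = mex{1,0,4,3} = 2
G(8) = mex{2,1,0,4,0} = 3
G(9) = mex{3,2,1,0,1} = 4
G(10) = mex{4,3,2,1,2} = 0
G(11) = mex{0,4,3,2,3} = 1
G(12) = mex{1,0,4,3,4} = 2
G(13) = mex{2,1,0,4,0} = 3
G(14) = mex{3,2,1,0,1} = 4
G(n+5) = G(n) holds for n = 0,…,7 (a full window of length max(S) = 8), so the sequence is purely periodic with period 5.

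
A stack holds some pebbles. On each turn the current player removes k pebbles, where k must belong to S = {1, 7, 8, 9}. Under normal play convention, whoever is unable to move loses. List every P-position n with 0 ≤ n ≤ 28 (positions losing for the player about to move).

n :  0  1  2  3  4  5  6  7  8  9 10 11 12 13 14 15 16 17 18 19 20 21 22 23 24 25 26 27 28
G :  0  1  0  1  0  1  0  1  2  3  2  3  2  3  2  3  0  1  0  1  0  1  0  1  2  3  2  3  2
P-positions are exactly the n with G(n) = 0.

0, 2, 4, 6, 16, 18, 20, 22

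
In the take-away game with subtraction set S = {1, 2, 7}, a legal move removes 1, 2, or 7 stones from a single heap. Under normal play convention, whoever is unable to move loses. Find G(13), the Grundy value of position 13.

1

G(0) = 0
G(1) = mex{0} = 1
G(2) = mex{1,0} = 2
G(3) = mex{2,1} = 0
G(4) = mex{0,2} = 1
G(5) = mex{1,0} = 2
G(6) = mex{2,1} = 0
G(7) = mex{0,2,0} = 1
G(8) = mex{1,0,1} = 2
G(9) = mex{2,1,2} = 0
G(10) = mex{0,2,0} = 1
G(11) = mex{1,0,1} = 2
G(12) = mex{2,1,2} = 0
G(13) = mex{0,2,0} = 1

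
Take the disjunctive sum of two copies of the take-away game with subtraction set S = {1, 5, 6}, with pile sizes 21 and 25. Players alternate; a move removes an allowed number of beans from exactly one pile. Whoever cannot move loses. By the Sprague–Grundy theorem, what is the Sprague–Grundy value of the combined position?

All piles use S = {1, 5, 6}:
G(0) = 0
G(1) = mex{0} = 1
G(2) = mex{1} = 0
G(3) = mex{0} = 1
G(4) = mex{1} = 0
G(5) = mex{0,0} = 1
G(6) = mex{1,1,0} = 2
G(7) = mex{2,0,1} = 3
G(8) = mex{3,1,0} = 2
G(9) = mex{2,0,1} = 3
G(10) = mex{3,1,0} = 2
G(11) = mex{2,2,1} = 0
G(12) = mex{0,3,2} = 1
G(13) = mex{1,2,3} = 0
G(14) = mex{0,3,2} = 1
G(15) = mex{1,2,3} = 0
G(16) = mex{0,0,2} = 1
G(17) = mex{1,1,0} = 2
G(18) = mex{2,0,1} = 3
G(19) = mex{3,1,0} = 2
G(20) = mex{2,0,1} = 3
G(21) = mex{3,1,0} = 2
G(22) = mex{2,2,1} = 0
G(23) = mex{0,3,2} = 1
G(24) = mex{1,2,3} = 0
G(25) = mex{0,3,2} = 1
Pile A: G(21) = 2.
Pile B: G(25) = 1.
Combined Grundy value = 2 ⊕ 1 = 3.

3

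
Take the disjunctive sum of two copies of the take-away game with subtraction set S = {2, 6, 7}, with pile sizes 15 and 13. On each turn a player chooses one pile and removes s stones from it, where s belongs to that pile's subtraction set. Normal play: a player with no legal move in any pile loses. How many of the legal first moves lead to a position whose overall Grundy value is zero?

5

All piles use S = {2, 6, 7}:
G(0) = 0
G(1) = mex{} = 0
G(2) = mex{0} = 1
G(3) = mex{0} = 1
G(4) = mex{1} = 0
G(5) = mex{1} = 0
G(6) = mex{0,0} = 1
G(7) = mex{0,0,0} = 1
G(8) = mex{1,1,0} = 2
G(9) = mex{1,1,1} = 0
G(10) = mex{2,0,1} = 3
G(11) = mex{0,0,0} = 1
G(12) = mex{3,1,0} = 2
G(13) = mex{1,1,1} = 0
G(14) = mex{2,2,1} = 0
G(15) = mex{0,0,2} = 1
Pile A: G(15) = 1.
Pile B: G(13) = 0.
Combined Grundy value = 1 ⊕ 0 = 1.
A winning move leaves total XOR = 0, i.e. changes one component's Grundy value g to g ⊕ X where X is the current total.
Pile A: need g' = 1⊕1 = 0. Options: 15−2→G=0, 15−6→G=0, 15−7→G=2. Hits: 2.
Pile B: need g' = 0⊕1 = 1. Options: 13−2→G=1, 13−6→G=1, 13−7→G=1. Hits: 3.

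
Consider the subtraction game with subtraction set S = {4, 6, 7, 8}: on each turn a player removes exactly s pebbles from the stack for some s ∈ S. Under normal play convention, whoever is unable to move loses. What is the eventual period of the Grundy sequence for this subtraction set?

12

n :  0  1  2  3  4  5  6  7  8  9 10 11 12 13 14 15 16 17 18 19 20 21 22 23 24 25
G :  0  0  0  0  1  1  1  1  2  2  2  2  0  0  0  0  1  1  1  1  2  2  2  2  0  0
G(n+12) = G(n) holds for n = 0,…,7 (a full window of length max(S) = 8), so the sequence is purely periodic with period 12.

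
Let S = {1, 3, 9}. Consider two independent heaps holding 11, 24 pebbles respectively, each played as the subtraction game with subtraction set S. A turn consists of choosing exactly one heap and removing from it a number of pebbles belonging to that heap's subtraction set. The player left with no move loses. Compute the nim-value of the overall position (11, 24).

All heaps use S = {1, 3, 9}:
n :  0  1  2  3  4  5  6  7  8  9 10 11 12 13 14 15 16 17 18 19 20 21 22 23 24
G :  0  1  0  1  0  1  0  1  0  1  0  1  0  1  0  1  0  1  0  1  0  1  0  1  0
Heap A: G(11) = 1.
Heap B: G(24) = 0.
Combined Grundy value = 1 ⊕ 0 = 1.

1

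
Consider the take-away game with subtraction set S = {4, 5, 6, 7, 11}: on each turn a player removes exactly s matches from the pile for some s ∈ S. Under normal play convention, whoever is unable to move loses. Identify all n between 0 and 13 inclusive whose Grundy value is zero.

G(0) = 0
G(1) = mex{} = 0
G(2) = mex{} = 0
G(3) = mex{} = 0
G(4) = mex{0} = 1
G(5) = mex{0,0} = 1
G(6) = mex{0,0,0} = 1
G(7) = mex{0,0,0,0} = 1
G(8) = mex{1,0,0,0} = 2
G(9) = mex{1,1,0,0} = 2
G(10) = mex{1,1,1,0} = 2
G(11) = mex{1,1,1,1,0} = 2
G(12) = mex{2,1,1,1,0} = 3
G(13) = mex{2,2,1,1,0} = 3
P-positions are exactly the n with G(n) = 0.

0, 1, 2, 3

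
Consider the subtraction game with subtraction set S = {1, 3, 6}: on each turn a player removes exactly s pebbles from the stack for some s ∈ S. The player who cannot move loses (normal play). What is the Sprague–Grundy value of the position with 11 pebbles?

G(0) = 0
G(1) = mex{0} = 1
G(2) = mex{1} = 0
G(3) = mex{0,0} = 1
G(4) = mex{1,1} = 0
G(5) = mex{0,0} = 1
G(6) = mex{1,1,0} = 2
G(7) = mex{2,0,1} = 3
G(8) = mex{3,1,0} = 2
G(9) = mex{2,2,1} = 0
G(10) = mex{0,3,0} = 1
G(11) = mex{1,2,1} = 0

0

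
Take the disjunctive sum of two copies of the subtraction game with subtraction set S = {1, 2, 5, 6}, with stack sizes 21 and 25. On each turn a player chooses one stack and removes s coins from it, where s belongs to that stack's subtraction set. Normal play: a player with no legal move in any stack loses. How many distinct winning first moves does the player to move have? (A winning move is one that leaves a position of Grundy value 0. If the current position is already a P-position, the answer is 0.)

All stacks use S = {1, 2, 5, 6}:
n :  0  1  2  3  4  5  6  7  8  9 10 11 12 13 14 15 16 17 18 19 20 21 22 23 24 25
G :  0  1  2  0  1  2  3  0  1  2  0  1  2  3  0  1  2  0  1  2  3  0  1  2  0  1
Stack A: G(21) = 0.
Stack B: G(25) = 1.
Combined Grundy value = 0 ⊕ 1 = 1.
A winning move leaves total XOR = 0, i.e. changes one component's Grundy value g to g ⊕ X where X is the current total.
Stack A: need g' = 0⊕1 = 1. Options: 21−1→G=3, 21−2→G=2, 21−5→G=2, 21−6→G=1. Hits: 1.
Stack B: need g' = 1⊕1 = 0. Options: 25−1→G=0, 25−2→G=2, 25−5→G=3, 25−6→G=2. Hits: 1.

2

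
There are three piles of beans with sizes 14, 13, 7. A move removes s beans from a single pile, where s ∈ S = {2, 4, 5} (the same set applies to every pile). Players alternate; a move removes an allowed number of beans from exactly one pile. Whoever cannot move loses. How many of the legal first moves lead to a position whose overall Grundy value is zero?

All piles use S = {2, 4, 5}:
n :  0  1  2  3  4  5  6  7  8  9 10 11 12 13 14
G :  0  0  1  1  2  2  3  0  0  1  1  2  2  3  0
Pile A: G(14) = 0.
Pile B: G(13) = 3.
Pile C: G(7) = 0.
Combined Grundy value = 0 ⊕ 3 ⊕ 0 = 3.
A winning move leaves total XOR = 0, i.e. changes one component's Grundy value g to g ⊕ X where X is the current total.
Pile A: need g' = 0⊕3 = 3. Options: 14−2→G=2, 14−4→G=1, 14−5→G=1. Hits: 0.
Pile B: need g' = 3⊕3 = 0. Options: 13−2→G=2, 13−4→G=1, 13−5→G=0. Hits: 1.
Pile C: need g' = 0⊕3 = 3. Options: 7−2→G=2, 7−4→G=1, 7−5→G=1. Hits: 0.

1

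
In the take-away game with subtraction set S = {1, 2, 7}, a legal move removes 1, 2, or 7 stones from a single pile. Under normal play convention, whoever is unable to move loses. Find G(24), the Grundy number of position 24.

G(0) = 0
G(1) = mex{0} = 1
G(2) = mex{1,0} = 2
G(3) = mex{2,1} = 0
G(4) = mex{0,2} = 1
G(5) = mex{1,0} = 2
G(6) = mex{2,1} = 0
G(7) = mex{0,2,0} = 1
G(8) = mex{1,0,1} = 2
G(9) = mex{2,1,2} = 0
G(10) = mex{0,2,0} = 1
G(11) = mex{1,0,1} = 2
G(12) = mex{2,1,2} = 0
G(13) = mex{0,2,0} = 1
G(14) = mex{1,0,1} = 2
G(15) = mex{2,1,2} = 0
G(16) = mex{0,2,0} = 1
G(17) = mex{1,0,1} = 2
G(18) = mex{2,1,2} = 0
G(19) = mex{0,2,0} = 1
G(20) = mex{1,0,1} = 2
G(21) = mex{2,1,2} = 0
G(22) = mex{0,2,0} = 1
G(23) = mex{1,0,1} = 2
G(24) = mex{2,1,2} = 0

0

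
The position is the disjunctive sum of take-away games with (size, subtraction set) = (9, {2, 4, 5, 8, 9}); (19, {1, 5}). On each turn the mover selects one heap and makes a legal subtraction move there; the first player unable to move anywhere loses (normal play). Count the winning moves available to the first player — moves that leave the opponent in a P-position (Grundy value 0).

0

Heap A, S = {2, 4, 5, 8, 9}:
G(0) = 0
G(1) = mex{} = 0
G(2) = mex{0} = 1
G(3) = mex{0} = 1
G(4) = mex{1,0} = 2
G(5) = mex{1,0,0} = 2
G(6) = mex{2,1,0} = 3
G(7) = mex{2,1,1} = 0
G(8) = mex{3,2,1,0} = 4
G(9) = mex{0,2,2,0,0} = 1
G_A(9) = 1.
Heap B, S = {1, 5}:
G(0) = 0
G(1) = mex{0} = 1
G(2) = mex{1} = 0
G(3) = mex{0} = 1
G(4) = mex{1} = 0
G(5) = mex{0,0} = 1
G(6) = mex{1,1} = 0
G(7) = mex{0,0} = 1
G(8) = mex{1,1} = 0
G(9) = mex{0,0} = 1
G(10) = mex{1,1} = 0
G(11) = mex{0,0} = 1
G(12) = mex{1,1} = 0
G(13) = mex{0,0} = 1
G(14) = mex{1,1} = 0
G(15) = mex{0,0} = 1
G(16) = mex{1,1} = 0
G(17) = mex{0,0} = 1
G(18) = mex{1,1} = 0
G(19) = mex{0,0} = 1
G_B(19) = 1.
Combined Grundy value = 1 ⊕ 1 = 0.
A winning move leaves total XOR = 0, i.e. changes one component's Grundy value g to g ⊕ X where X is the current total.
Heap A: target g' = 1⊕0 = 1, but every legal move changes the Grundy value (mex property), so 0 moves.
Heap B: target g' = 1⊕0 = 1, but every legal move changes the Grundy value (mex property), so 0 moves.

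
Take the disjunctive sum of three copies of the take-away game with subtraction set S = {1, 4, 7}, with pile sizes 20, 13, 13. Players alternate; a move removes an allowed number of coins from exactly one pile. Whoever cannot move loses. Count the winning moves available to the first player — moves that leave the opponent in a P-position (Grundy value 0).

4

All piles use S = {1, 4, 7}:
G(0) = 0
G(1) = mex{0} = 1
G(2) = mex{1} = 0
G(3) = mex{0} = 1
G(4) = mex{1,0} = 2
G(5) = mex{2,1} = 0
G(6) = mex{0,0} = 1
G(7) = mex{1,1,0} = 2
G(8) = mex{2,2,1} = 0
G(9) = mex{0,0,0} = 1
G(10) = mex{1,1,1} = 0
G(11) = mex{0,2,2} = 1
G(12) = mex{1,0,0} = 2
G(13) = mex{2,1,1} = 0
G(14) = mex{0,0,2} = 1
G(15) = mex{1,1,0} = 2
G(16) = mex{2,2,1} = 0
G(17) = mex{0,0,0} = 1
G(18) = mex{1,1,1} = 0
G(19) = mex{0,2,2} = 1
G(20) = mex{1,0,0} = 2
Pile A: G(20) = 2.
Pile B: G(13) = 0.
Pile C: G(13) = 0.
Combined Grundy value = 2 ⊕ 0 ⊕ 0 = 2.
A winning move leaves total XOR = 0, i.e. changes one component's Grundy value g to g ⊕ X where X is the current total.
Pile A: need g' = 2⊕2 = 0. Options: 20−1→G=1, 20−4→G=0, 20−7→G=0. Hits: 2.
Pile B: need g' = 0⊕2 = 2. Options: 13−1→G=2, 13−4→G=1, 13−7→G=1. Hits: 1.
Pile C: need g' = 0⊕2 = 2. Options: 13−1→G=2, 13−4→G=1, 13−7→G=1. Hits: 1.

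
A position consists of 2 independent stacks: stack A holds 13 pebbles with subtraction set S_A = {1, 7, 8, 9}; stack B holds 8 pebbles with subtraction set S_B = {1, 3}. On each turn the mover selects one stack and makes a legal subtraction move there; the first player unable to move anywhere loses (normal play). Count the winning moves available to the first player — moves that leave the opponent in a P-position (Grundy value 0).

2

Stack A, S = {1, 7, 8, 9}:
G(0) = 0
G(1) = mex{0} = 1
G(2) = mex{1} = 0
G(3) = mex{0} = 1
G(4) = mex{1} = 0
G(5) = mex{0} = 1
G(6) = mex{1} = 0
G(7) = mex{0,0} = 1
G(8) = mex{1,1,0} = 2
G(9) = mex{2,0,1,0} = 3
G(10) = mex{3,1,0,1} = 2
G(11) = mex{2,0,1,0} = 3
G(12) = mex{3,1,0,1} = 2
G(13) = mex{2,0,1,0} = 3
G_A(13) = 3.
Stack B, S = {1, 3}:
G(0) = 0
G(1) = mex{0} = 1
G(2) = mex{1} = 0
G(3) = mex{0,0} = 1
G(4) = mex{1,1} = 0
G(5) = mex{0,0} = 1
G(6) = mex{1,1} = 0
G(7) = mex{0,0} = 1
G(8) = mex{1,1} = 0
G_B(8) = 0.
Combined Grundy value = 3 ⊕ 0 = 3.
A winning move leaves total XOR = 0, i.e. changes one component's Grundy value g to g ⊕ X where X is the current total.
Stack A: need g' = 3⊕3 = 0. Options: 13−1→G=2, 13−7→G=0, 13−8→G=1, 13−9→G=0. Hits: 2.
Stack B: need g' = 0⊕3 = 3. Options: 8−1→G=1, 8−3→G=1. Hits: 0.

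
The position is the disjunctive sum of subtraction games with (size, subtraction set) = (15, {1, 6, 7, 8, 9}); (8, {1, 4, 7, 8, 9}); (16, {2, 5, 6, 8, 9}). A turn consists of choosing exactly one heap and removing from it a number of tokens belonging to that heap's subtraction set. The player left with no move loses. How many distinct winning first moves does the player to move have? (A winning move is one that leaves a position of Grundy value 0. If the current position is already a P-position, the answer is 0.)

4

Heap A, S = {1, 6, 7, 8, 9}:
G(0) = 0
G(1) = mex{0} = 1
G(2) = mex{1} = 0
G(3) = mex{0} = 1
G(4) = mex{1} = 0
G(5) = mex{0} = 1
G(6) = mex{1,0} = 2
G(7) = mex{2,1,0} = 3
G(8) = mex{3,0,1,0} = 2
G(9) = mex{2,1,0,1,0} = 3
G(10) = mex{3,0,1,0,1} = 2
G(11) = mex{2,1,0,1,0} = 3
G(12) = mex{3,2,1,0,1} = 4
G(13) = mex{4,3,2,1,0} = 5
G(14) = mex{5,2,3,2,1} = 0
G(15) = mex{0,3,2,3,2} = 1
G_A(15) = 1.
Heap B, S = {1, 4, 7, 8, 9}:
G(0) = 0
G(1) = mex{0} = 1
G(2) = mex{1} = 0
G(3) = mex{0} = 1
G(4) = mex{1,0} = 2
G(5) = mex{2,1} = 0
G(6) = mex{0,0} = 1
G(7) = mex{1,1,0} = 2
G(8) = mex{2,2,1,0} = 3
G_B(8) = 3.
Heap C, S = {2, 5, 6, 8, 9}:
n :  0  1  2  3  4  5  6  7  8  9 10 11 12 13 14 15 16
G :  0  0  1  1  0  2  1  3  2  2  3  0  2  1  0  0  1
G_C(16) = 1.
Combined Grundy value = 1 ⊕ 3 ⊕ 1 = 3.
A winning move leaves total XOR = 0, i.e. changes one component's Grundy value g to g ⊕ X where X is the current total.
Heap A: need g' = 1⊕3 = 2. Options: 15−1→G=0, 15−6→G=3, 15−7→G=2, 15−8→G=3, 15−9→G=2. Hits: 2.
Heap B: need g' = 3⊕3 = 0. Options: 8−1→G=2, 8−4→G=2, 8−7→G=1, 8−8→G=0. Hits: 1.
Heap C: need g' = 1⊕3 = 2. Options: 16−2→G=0, 16−5→G=0, 16−6→G=3, 16−8→G=2, 16−9→G=3. Hits: 1.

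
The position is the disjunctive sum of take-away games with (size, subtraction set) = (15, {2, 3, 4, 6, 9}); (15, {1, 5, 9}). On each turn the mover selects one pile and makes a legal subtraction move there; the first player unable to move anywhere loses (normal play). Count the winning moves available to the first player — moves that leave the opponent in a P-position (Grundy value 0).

Pile A, S = {2, 3, 4, 6, 9}:
G(0) = 0
G(1) = mex{} = 0
G(2) = mex{0} = 1
G(3) = mex{0,0} = 1
G(4) = mex{1,0,0} = 2
G(5) = mex{1,1,0} = 2
G(6) = mex{2,1,1,0} = 3
G(7) = mex{2,2,1,0} = 3
G(8) = mex{3,2,2,1} = 0
G(9) = mex{3,3,2,1,0} = 4
G(10) = mex{0,3,3,2,0} = 1
G(11) = mex{4,0,3,2,1} = 5
G(12) = mex{1,4,0,3,1} = 2
G(13) = mex{5,1,4,3,2} = 0
G(14) = mex{2,5,1,0,2} = 3
G(15) = mex{0,2,5,4,3} = 1
G_A(15) = 1.
Pile B, S = {1, 5, 9}:
G(0) = 0
G(1) = mex{0} = 1
G(2) = mex{1} = 0
G(3) = mex{0} = 1
G(4) = mex{1} = 0
G(5) = mex{0,0} = 1
G(6) = mex{1,1} = 0
G(7) = mex{0,0} = 1
G(8) = mex{1,1} = 0
G(9) = mex{0,0,0} = 1
G(10) = mex{1,1,1} = 0
G(11) = mex{0,0,0} = 1
G(12) = mex{1,1,1} = 0
G(13) = mex{0,0,0} = 1
G(14) = mex{1,1,1} = 0
G(15) = mex{0,0,0} = 1
G_B(15) = 1.
Combined Grundy value = 1 ⊕ 1 = 0.
A winning move leaves total XOR = 0, i.e. changes one component's Grundy value g to g ⊕ X where X is the current total.
Pile A: target g' = 1⊕0 = 1, but every legal move changes the Grundy value (mex property), so 0 moves.
Pile B: target g' = 1⊕0 = 1, but every legal move changes the Grundy value (mex property), so 0 moves.

0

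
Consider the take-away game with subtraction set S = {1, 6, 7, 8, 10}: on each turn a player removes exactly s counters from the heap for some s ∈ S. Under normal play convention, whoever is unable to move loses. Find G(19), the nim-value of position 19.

2

n :  0  1  2  3  4  5  6  7  8  9 10 11 12 13 14 15 16 17 18 19
G :  0  1  0  1  0  1  2  3  2  3  2  3  4  0  1  0  1  0  1  2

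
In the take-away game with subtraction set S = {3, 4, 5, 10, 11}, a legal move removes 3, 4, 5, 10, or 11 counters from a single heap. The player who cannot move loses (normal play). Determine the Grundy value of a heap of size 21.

n :  0  1  2  3  4  5  6  7  8  9 10 11 12 13 14 15 16 17 18 19 20 21
G :  0  0  0  1  1  1  2  2  0  0  3  1  1  2  2  0  0  0  1  1  1  2

2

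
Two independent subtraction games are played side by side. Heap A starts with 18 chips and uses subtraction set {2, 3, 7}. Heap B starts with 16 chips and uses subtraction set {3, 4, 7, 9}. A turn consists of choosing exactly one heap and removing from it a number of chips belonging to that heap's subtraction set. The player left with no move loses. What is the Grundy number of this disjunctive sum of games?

0

Heap A, S = {2, 3, 7}:
G(0) = 0
G(1) = mex{} = 0
G(2) = mex{0} = 1
G(3) = mex{0,0} = 1
G(4) = mex{1,0} = 2
G(5) = mex{1,1} = 0
G(6) = mex{2,1} = 0
G(7) = mex{0,2,0} = 1
G(8) = mex{0,0,0} = 1
G(9) = mex{1,0,1} = 2
G(10) = mex{1,1,1} = 0
G(11) = mex{2,1,2} = 0
G(12) = mex{0,2,0} = 1
G(13) = mex{0,0,0} = 1
G(14) = mex{1,0,1} = 2
G(15) = mex{1,1,1} = 0
G(16) = mex{2,1,2} = 0
G(17) = mex{0,2,0} = 1
G(18) = mex{0,0,0} = 1
G_A(18) = 1.
Heap B, S = {3, 4, 7, 9}:
n :  0  1  2  3  4  5  6  7  8  9 10 11 12 13 14 15 16
G :  0  0  0  1  1  1  2  2  2  3  3  3  0  0  0  1  1
G_B(16) = 1.
Combined Grundy value = 1 ⊕ 1 = 0.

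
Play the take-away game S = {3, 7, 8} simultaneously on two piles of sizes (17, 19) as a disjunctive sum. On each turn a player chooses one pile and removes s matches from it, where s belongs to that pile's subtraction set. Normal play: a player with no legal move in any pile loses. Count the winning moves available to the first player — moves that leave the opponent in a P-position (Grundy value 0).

All piles use S = {3, 7, 8}:
G(0) = 0
G(1) = mex{} = 0
G(2) = mex{} = 0
G(3) = mex{0} = 1
G(4) = mex{0} = 1
G(5) = mex{0} = 1
G(6) = mex{1} = 0
G(7) = mex{1,0} = 2
G(8) = mex{1,0,0} = 2
G(9) = mex{0,0,0} = 1
G(10) = mex{2,1,0} = 3
G(11) = mex{2,1,1} = 0
G(12) = mex{1,1,1} = 0
G(13) = mex{3,0,1} = 2
G(14) = mex{0,2,0} = 1
G(15) = mex{0,2,2} = 1
G(16) = mex{2,1,2} = 0
G(17) = mex{1,3,1} = 0
G(18) = mex{1,0,3} = 2
G(19) = mex{0,0,0} = 1
Pile A: G(17) = 0.
Pile B: G(19) = 1.
Combined Grundy value = 0 ⊕ 1 = 1.
A winning move leaves total XOR = 0, i.e. changes one component's Grundy value g to g ⊕ X where X is the current total.
Pile A: need g' = 0⊕1 = 1. Options: 17−3→G=1, 17−7→G=3, 17−8→G=1. Hits: 2.
Pile B: need g' = 1⊕1 = 0. Options: 19−3→G=0, 19−7→G=0, 19−8→G=0. Hits: 3.

5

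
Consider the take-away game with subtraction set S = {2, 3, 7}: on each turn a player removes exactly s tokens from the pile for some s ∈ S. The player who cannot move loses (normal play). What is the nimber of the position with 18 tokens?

1

n :  0  1  2  3  4  5  6  7  8  9 10 11 12 13 14 15 16 17 18
G :  0  0  1  1  2  0  0  1  1  2  0  0  1  1  2  0  0  1  1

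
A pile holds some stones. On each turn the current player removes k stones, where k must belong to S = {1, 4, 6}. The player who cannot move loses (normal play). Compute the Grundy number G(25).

n :  0  1  2  3  4  5  6  7  8  9 10 11 12 13 14 15 16 17 18 19 20 21 22 23 24 25
G :  0  1  0  1  2  0  1  0  1  2  0  1  0  1  2  0  1  0  1  2  0  1  0  1  2  0

0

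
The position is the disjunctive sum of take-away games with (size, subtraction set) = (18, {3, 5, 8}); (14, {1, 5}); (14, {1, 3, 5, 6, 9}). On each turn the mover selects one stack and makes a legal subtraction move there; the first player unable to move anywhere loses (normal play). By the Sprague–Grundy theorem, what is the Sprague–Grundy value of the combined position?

2

Stack A, S = {3, 5, 8}:
n :  0  1  2  3  4  5  6  7  8  9 10 11 12 13 14 15 16 17 18
G :  0  0  0  1  1  1  2  2  2  3  3  0  0  0  1  1  1  2  2
G_A(18) = 2.
Stack B, S = {1, 5}:
n :  0  1  2  3  4  5  6  7  8  9 10 11 12 13 14
G :  0  1  0  1  0  1  0  1  0  1  0  1  0  1  0
G_B(14) = 0.
Stack C, S = {1, 3, 5, 6, 9}:
n :  0  1  2  3  4  5  6  7  8  9 10 11 12 13 14
G :  0  1  0  1  0  1  2  3  2  3  2  3  0  1  0
G_C(14) = 0.
Combined Grundy value = 2 ⊕ 0 ⊕ 0 = 2.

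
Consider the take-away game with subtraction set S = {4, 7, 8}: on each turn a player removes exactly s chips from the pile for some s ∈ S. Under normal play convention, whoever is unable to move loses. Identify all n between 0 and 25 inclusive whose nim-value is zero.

n :  0  1  2  3  4  5  6  7  8  9 10 11 12 13 14 15 16 17 18 19 20 21 22 23 24 25
G :  0  0  0  0  1  1  1  1  2  2  2  2  0  0  0  0  1  1  1  1  2  2  2  2  0  0
P-positions are exactly the n with G(n) = 0.

0, 1, 2, 3, 12, 13, 14, 15, 24, 25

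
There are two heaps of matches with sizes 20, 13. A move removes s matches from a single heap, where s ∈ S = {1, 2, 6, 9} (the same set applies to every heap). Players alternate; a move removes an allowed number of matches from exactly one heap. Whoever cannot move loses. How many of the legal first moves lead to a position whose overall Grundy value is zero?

0

All heaps use S = {1, 2, 6, 9}:
G(0) = 0
G(1) = mex{0} = 1
G(2) = mex{1,0} = 2
G(3) = mex{2,1} = 0
G(4) = mex{0,2} = 1
G(5) = mex{1,0} = 2
G(6) = mex{2,1,0} = 3
G(7) = mex{3,2,1} = 0
G(8) = mex{0,3,2} = 1
G(9) = mex{1,0,0,0} = 2
G(10) = mex{2,1,1,1} = 0
G(11) = mex{0,2,2,2} = 1
G(12) = mex{1,0,3,0} = 2
G(13) = mex{2,1,0,1} = 3
G(14) = mex{3,2,1,2} = 0
G(15) = mex{0,3,2,3} = 1
G(16) = mex{1,0,0,0} = 2
G(17) = mex{2,1,1,1} = 0
G(18) = mex{0,2,2,2} = 1
G(19) = mex{1,0,3,0} = 2
G(20) = mex{2,1,0,1} = 3
Heap A: G(20) = 3.
Heap B: G(13) = 3.
Combined Grundy value = 3 ⊕ 3 = 0.
A winning move leaves total XOR = 0, i.e. changes one component's Grundy value g to g ⊕ X where X is the current total.
Heap A: target g' = 3⊕0 = 3, but every legal move changes the Grundy value (mex property), so 0 moves.
Heap B: target g' = 3⊕0 = 3, but every legal move changes the Grundy value (mex property), so 0 moves.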